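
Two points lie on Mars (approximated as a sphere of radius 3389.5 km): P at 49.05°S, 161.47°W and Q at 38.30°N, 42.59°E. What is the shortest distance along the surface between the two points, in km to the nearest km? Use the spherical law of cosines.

In radians: φ₁ = -0.8561, φ₂ = 0.6685, Δλ = -155.940° = -2.7217 rad.
cos c = sin φ₁ sin φ₂ + cos φ₁ cos φ₂ cos Δλ = (-0.7553)(0.6198) + (0.6554)(0.7848)(-0.9131) = -0.93776,
so c = arccos(-0.93776) = 2.78693 rad.
Distance = R·c = 3389.5 × 2.7869 ≈ 9446 km.

9446 km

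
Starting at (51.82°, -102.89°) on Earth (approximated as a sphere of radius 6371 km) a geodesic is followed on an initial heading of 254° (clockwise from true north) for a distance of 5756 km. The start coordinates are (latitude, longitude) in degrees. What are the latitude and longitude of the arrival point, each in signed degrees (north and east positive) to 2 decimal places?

20.65°, -156.68°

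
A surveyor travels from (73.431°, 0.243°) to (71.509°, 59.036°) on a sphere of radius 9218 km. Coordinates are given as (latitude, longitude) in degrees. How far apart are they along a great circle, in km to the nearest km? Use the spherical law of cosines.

In radians: φ₁ = 1.2816, φ₂ = 1.2481, Δλ = 58.793° = 1.0261 rad.
cos c = sin φ₁ sin φ₂ + cos φ₁ cos φ₂ cos Δλ = (0.9585)(0.9484) + (0.2852)(0.3172)(0.5181) = 0.95586,
so c = arccos(0.95586) = 0.29824 rad.
Distance = R·c = 9218 × 0.2982 ≈ 2749 km.

2749 km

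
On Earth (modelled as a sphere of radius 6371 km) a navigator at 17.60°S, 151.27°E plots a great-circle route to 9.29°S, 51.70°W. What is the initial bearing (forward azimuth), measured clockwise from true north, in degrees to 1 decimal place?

Δλ = 157.030° = 2.7407 rad.
y = sin Δλ · cos φ₂ = (0.3902)(0.9869) = 0.3851
x = cos φ₁ sin φ₂ − sin φ₁ cos φ₂ cos Δλ = (0.9532)(-0.1614) − (-0.3024)(0.9869)(-0.9207) = -0.4286
θ = atan2(y, x) = 138.06°, so the bearing is 138.1°.

138.1°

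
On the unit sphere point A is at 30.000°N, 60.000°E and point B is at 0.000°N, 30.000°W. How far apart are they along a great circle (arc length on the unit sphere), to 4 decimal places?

With latitudes φ₁ = 30.000°, φ₂ = 0.000° and longitude difference Δλ = -90.000°:
cos c = sin φ₁ sin φ₂ + cos φ₁ cos φ₂ cos Δλ = (0.5000)(0.0000) + (0.8660)(1.0000)(0.0000) = 0.00000,
so c = arccos(0.00000) = 1.57080 rad.
On the unit sphere the arc length equals the central angle: 1.5708.

1.5708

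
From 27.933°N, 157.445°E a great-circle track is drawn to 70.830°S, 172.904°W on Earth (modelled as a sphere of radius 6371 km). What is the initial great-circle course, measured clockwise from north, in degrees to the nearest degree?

Δλ = 29.651° = 0.5175 rad.
y = sin Δλ · cos φ₂ = (0.4947)(0.3284) = 0.1625
x = cos φ₁ sin φ₂ − sin φ₁ cos φ₂ cos Δλ = (0.8835)(-0.9445) − (0.4684)(0.3284)(0.8691) = -0.9682
θ = atan2(y, x) = 170.48°, so the bearing is 170°.

170°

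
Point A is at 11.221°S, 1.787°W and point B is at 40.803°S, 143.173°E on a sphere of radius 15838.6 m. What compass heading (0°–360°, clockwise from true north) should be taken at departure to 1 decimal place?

With φ₁ = -0.1958, φ₂ = -0.7121, Δλ = 2.5300 rad, the forward-azimuth formula gives
θ = atan2( sin Δλ cos φ₂ , cos φ₁ sin φ₂ − sin φ₁ cos φ₂ cos Δλ ) = atan2(0.4346, -0.7616) = 150.29°.
So the initial bearing is 150.3°.

150.3°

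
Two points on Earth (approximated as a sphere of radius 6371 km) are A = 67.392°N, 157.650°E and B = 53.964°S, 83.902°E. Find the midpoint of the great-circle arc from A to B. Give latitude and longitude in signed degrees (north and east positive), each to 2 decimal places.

8.27°, 111.84°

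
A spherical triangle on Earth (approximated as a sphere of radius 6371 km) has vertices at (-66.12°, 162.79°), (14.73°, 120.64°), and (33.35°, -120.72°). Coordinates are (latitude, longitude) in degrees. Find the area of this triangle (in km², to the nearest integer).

Side lengths (central angles): a = 1.8208, b = 2.0083, c = 1.5130 rad; semiperimeter s = 2.6711.
By l'Huilier's theorem, tan(E/4) = √[tan(s/2) tan((s−a)/2) tan((s−b)/2) tan((s−c)/2)], giving spherical excess E = 2.3106 rad.
Area = E·R² = 2.3106 × (6371)² ≈ 93786355 km².

93786355 km²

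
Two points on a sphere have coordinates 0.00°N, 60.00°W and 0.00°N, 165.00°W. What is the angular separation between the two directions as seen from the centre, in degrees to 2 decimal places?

Let φ₁ = 0.0000 rad, φ₂ = 0.0000 rad, and Δλ = -1.8326 rad.
cos c = sin φ₁ sin φ₂ + cos φ₁ cos φ₂ cos Δλ = (0.0000)(0.0000) + (1.0000)(1.0000)(-0.2588) = -0.25882,
so c = arccos(-0.25882) = 1.83260 rad.
So the angular separation is 105.00°.

105.00°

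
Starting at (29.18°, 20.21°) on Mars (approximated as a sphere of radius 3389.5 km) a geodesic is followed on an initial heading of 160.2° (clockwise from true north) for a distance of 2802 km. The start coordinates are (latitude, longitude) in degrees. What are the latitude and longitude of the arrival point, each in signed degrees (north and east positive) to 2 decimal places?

Angular distance δ = d/R = 2802/3389.5 = 0.82667 rad; initial bearing θ = 2.7960 rad.
sin φ₂ = sin φ₁ cos δ + cos φ₁ sin δ cos θ = (0.4876)(0.6773) + (0.8731)(0.7357)(-0.9409) = -0.2741, so φ₂ = -15.91°.
Δλ = atan2(sin θ sin δ cos φ₁, cos δ − sin φ₁ sin φ₂) = atan2(0.2176, 0.8110) = 15.018°.
λ₂ = 20.210° + 15.018° = 35.23°.

-15.91°, 35.23°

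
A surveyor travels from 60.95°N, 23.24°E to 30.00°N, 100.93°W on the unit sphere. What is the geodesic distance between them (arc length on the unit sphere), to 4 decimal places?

In radians: φ₁ = 1.0638, φ₂ = 0.5236, Δλ = -124.170° = -2.1672 rad.
cos c = sin φ₁ sin φ₂ + cos φ₁ cos φ₂ cos Δλ = (0.8742)(0.5000) + (0.4856)(0.8660)(-0.5617) = 0.20091,
so c = arccos(0.20091) = 1.36851 rad.
On the unit sphere the arc length equals the central angle: 1.3685.

1.3685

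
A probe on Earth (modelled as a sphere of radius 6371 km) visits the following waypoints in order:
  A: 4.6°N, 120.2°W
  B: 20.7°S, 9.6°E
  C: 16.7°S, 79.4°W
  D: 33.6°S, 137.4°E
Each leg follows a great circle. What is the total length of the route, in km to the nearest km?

36765 km

Leg A→B: central angle 2.2462 rad, distance 14310.5 km.
Leg B→C: central angle 1.4533 rad, distance 9259.1 km.
Leg C→D: central angle 2.0712 rad, distance 13195.7 km.
Total: 14310.5 + 9259.1 + 13195.7 ≈ 36765 km.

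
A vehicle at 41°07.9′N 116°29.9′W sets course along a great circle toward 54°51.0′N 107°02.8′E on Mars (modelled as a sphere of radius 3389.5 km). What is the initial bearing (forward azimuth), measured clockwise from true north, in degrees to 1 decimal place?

336.0°

With φ₁ = 0.7179, φ₂ = 0.9573, Δλ = -2.3816 rad, the forward-azimuth formula gives
θ = atan2( sin Δλ cos φ₂ , cos φ₁ sin φ₂ − sin φ₁ cos φ₂ cos Δλ ) = atan2(-0.3966, 0.8903) = -24.01°.
Adding 360° brings this into [0°, 360°): 336.0°.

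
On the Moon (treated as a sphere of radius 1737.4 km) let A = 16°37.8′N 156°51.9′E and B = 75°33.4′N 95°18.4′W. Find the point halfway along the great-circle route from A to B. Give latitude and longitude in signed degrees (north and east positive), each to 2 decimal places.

53.95°, 171.94°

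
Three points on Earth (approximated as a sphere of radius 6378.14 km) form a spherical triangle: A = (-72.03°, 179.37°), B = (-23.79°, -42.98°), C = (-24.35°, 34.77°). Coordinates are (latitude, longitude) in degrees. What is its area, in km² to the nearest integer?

Side lengths (central angles): a = 1.2205, b = 1.4070, c = 1.3948 rad; semiperimeter s = 2.0111.
By l'Huilier's theorem, tan(E/4) = √[tan(s/2) tan((s−a)/2) tan((s−b)/2) tan((s−c)/2)], giving spherical excess E = 1.0004 rad.
Area = E·R² = 1.0004 × (6378.14)² ≈ 40698331 km².

40698331 km²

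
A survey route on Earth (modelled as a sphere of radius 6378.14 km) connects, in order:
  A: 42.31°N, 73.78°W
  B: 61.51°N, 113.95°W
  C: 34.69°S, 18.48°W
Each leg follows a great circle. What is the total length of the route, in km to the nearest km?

Leg A→B: central angle 0.5332 rad, distance 3401.0 km.
Leg B→C: central angle 2.1384 rad, distance 13638.9 km.
Total: 3401.0 + 13638.9 ≈ 17040 km.

17040 km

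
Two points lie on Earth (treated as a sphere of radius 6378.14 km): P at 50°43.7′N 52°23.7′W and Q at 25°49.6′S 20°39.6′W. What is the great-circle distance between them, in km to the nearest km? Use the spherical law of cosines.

Let φ₁ = 0.8854 rad, φ₂ = -0.4508 rad, and Δλ = 0.5539 rad.
cos c = sin φ₁ sin φ₂ + cos φ₁ cos φ₂ cos Δλ = (0.7742)(-0.4357) + (0.6330)(0.9001)(0.8505) = 0.14733,
so c = arccos(0.14733) = 1.42293 rad.
Distance = R·c = 6378.14 × 1.4229 ≈ 9076 km.

9076 km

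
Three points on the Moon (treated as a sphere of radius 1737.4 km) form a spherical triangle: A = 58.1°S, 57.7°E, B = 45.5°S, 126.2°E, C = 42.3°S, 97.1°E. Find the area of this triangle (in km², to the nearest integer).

Side lengths (central angles): a = 0.3681, b = 0.5087, c = 0.7358 rad; semiperimeter s = 0.8063.
By l'Huilier's theorem, tan(E/4) = √[tan(s/2) tan((s−a)/2) tan((s−b)/2) tan((s−c)/2)], giving spherical excess E = 0.0896 rad.
Area = E·R² = 0.0896 × (1737.4)² ≈ 270496 km².

270496 km²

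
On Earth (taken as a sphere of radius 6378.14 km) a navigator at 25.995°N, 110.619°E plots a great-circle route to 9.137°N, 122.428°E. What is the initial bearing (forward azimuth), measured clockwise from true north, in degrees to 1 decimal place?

144.3°

Δλ = 11.809° = 0.2061 rad.
y = sin Δλ · cos φ₂ = (0.2046)(0.9873) = 0.2021
x = cos φ₁ sin φ₂ − sin φ₁ cos φ₂ cos Δλ = (0.8988)(0.1588) − (0.4383)(0.9873)(0.9788) = -0.2808
θ = atan2(y, x) = 144.27°, so the bearing is 144.3°.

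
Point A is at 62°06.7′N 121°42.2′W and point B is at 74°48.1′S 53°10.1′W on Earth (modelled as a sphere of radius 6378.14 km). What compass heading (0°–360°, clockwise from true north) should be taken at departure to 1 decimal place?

155.5°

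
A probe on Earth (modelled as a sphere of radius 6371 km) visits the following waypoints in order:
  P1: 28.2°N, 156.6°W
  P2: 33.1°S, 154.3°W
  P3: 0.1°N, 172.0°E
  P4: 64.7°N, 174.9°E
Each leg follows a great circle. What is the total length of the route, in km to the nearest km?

Leg P1→P2: central angle 1.0706 rad, distance 6820.6 km.
Leg P2→P3: central angle 0.8010 rad, distance 5103.2 km.
Leg P3→P4: central angle 1.1281 rad, distance 7187.1 km.
Total: 6820.6 + 5103.2 + 7187.1 ≈ 19111 km.

19111 km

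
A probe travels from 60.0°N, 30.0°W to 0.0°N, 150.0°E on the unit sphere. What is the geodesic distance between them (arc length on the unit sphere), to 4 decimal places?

2.0944

Let φ₁ = 1.0472 rad, φ₂ = 0.0000 rad, and Δλ = -3.1416 rad.
cos c = sin φ₁ sin φ₂ + cos φ₁ cos φ₂ cos Δλ = (0.8660)(0.0000) + (0.5000)(1.0000)(-1.0000) = -0.50000,
so c = arccos(-0.50000) = 2.09440 rad.
On the unit sphere the arc length equals the central angle: 2.0944.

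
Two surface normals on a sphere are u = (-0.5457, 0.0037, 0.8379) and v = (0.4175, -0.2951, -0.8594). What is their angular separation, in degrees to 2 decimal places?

161.64°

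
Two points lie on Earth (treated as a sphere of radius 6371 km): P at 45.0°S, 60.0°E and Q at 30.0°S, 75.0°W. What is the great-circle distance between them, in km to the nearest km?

In radians: φ₁ = -0.7854, φ₂ = -0.5236, Δλ = -135.000° = -2.3562 rad.
cos c = sin φ₁ sin φ₂ + cos φ₁ cos φ₂ cos Δλ = (-0.7071)(-0.5000) + (0.7071)(0.8660)(-0.7071) = -0.07946,
so c = arccos(-0.07946) = 1.65034 rad.
Distance = R·c = 6371 × 1.6503 ≈ 10514 km.

10514 km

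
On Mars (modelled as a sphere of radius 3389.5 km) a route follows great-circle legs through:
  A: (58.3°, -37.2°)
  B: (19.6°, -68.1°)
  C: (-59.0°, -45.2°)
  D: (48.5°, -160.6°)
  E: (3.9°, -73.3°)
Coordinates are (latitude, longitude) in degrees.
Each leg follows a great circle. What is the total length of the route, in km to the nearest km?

20877 km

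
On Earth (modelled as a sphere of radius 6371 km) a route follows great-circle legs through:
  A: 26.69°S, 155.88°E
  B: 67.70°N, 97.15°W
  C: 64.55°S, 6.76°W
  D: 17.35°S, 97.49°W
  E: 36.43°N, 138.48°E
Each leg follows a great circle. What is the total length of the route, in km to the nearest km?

52239 km

Leg A→B: central angle 2.1112 rad, distance 13450.7 km.
Leg B→C: central angle 2.5617 rad, distance 16320.8 km.
Leg C→D: central angle 1.3036 rad, distance 8305.1 km.
Leg D→E: central angle 2.2229 rad, distance 14162.2 km.
Total: 13450.7 + 16320.8 + 8305.1 + 14162.2 ≈ 52239 km.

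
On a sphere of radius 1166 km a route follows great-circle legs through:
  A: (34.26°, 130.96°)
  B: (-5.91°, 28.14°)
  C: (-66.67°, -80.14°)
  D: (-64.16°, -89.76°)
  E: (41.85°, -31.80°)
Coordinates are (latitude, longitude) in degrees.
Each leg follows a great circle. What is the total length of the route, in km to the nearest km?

Leg A→B: central angle 1.8136 rad, distance 2114.6 km.
Leg B→C: central angle 1.5998 rad, distance 1865.4 km.
Leg C→D: central angle 0.0823 rad, distance 96.0 km.
Leg D→E: central angle 2.0133 rad, distance 2347.5 km.
Total: 2114.6 + 1865.4 + 96.0 + 2347.5 ≈ 6424 km.

6424 km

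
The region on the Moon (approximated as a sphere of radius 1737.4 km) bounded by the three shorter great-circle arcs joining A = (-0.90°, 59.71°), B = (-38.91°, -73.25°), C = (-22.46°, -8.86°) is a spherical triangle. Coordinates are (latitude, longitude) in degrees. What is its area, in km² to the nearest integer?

1435074 km²

Side lengths (central angles): a = 0.9875, b = 1.2200, c = 2.1181 rad; semiperimeter s = 2.1628.
By l'Huilier's theorem, tan(E/4) = √[tan(s/2) tan((s−a)/2) tan((s−b)/2) tan((s−c)/2)], giving spherical excess E = 0.4754 rad.
Area = E·R² = 0.4754 × (1737.4)² ≈ 1435074 km².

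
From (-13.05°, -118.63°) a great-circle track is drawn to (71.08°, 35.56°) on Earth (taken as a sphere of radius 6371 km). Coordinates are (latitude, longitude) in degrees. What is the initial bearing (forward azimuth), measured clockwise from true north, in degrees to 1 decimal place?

With φ₁ = -0.2278, φ₂ = 1.2406, Δλ = 2.6911 rad, the forward-azimuth formula gives
θ = atan2( sin Δλ cos φ₂ , cos φ₁ sin φ₂ − sin φ₁ cos φ₂ cos Δλ ) = atan2(0.1412, 0.8556) = 9.37°.
So the initial bearing is 9.4°.

9.4°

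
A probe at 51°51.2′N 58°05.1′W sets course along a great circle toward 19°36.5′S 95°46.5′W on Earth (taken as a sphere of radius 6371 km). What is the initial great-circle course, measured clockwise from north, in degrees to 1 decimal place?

With φ₁ = 0.9050, φ₂ = -0.3422, Δλ = -0.6578 rad, the forward-azimuth formula gives
θ = atan2( sin Δλ cos φ₂ , cos φ₁ sin φ₂ − sin φ₁ cos φ₂ cos Δλ ) = atan2(-0.5759, -0.7935) = -144.03°.
Adding 360° brings this into [0°, 360°): 216.0°.

216.0°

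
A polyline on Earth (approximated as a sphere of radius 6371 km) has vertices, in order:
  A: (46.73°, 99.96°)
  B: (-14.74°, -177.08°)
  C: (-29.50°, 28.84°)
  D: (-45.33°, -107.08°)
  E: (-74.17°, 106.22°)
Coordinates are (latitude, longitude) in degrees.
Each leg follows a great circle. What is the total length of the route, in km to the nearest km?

Leg A→B: central angle 1.6750 rad, distance 10671.4 km.
Leg B→C: central angle 2.2546 rad, distance 14364.1 km.
Leg C→D: central angle 1.6603 rad, distance 10577.6 km.
Leg D→E: central angle 1.0194 rad, distance 6494.3 km.
Total: 10671.4 + 14364.1 + 10577.6 + 6494.3 ≈ 42107 km.

42107 km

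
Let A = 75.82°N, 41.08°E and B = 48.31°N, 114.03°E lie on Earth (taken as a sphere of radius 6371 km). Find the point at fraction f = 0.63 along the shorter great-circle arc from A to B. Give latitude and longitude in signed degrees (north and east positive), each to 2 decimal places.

61.47°, 102.81°

Central angle δ = 0.6892 rad. Interpolating on the sphere with fraction f = 0.63:
P = [sin((1−f)δ)·A + sin(fδ)·B] / sin δ = 0.3967·A + 0.6615·B in Cartesian coordinates,
giving P = (-0.1059, 0.4657, 0.8786), i.e. latitude 61.47°, longitude 102.81°.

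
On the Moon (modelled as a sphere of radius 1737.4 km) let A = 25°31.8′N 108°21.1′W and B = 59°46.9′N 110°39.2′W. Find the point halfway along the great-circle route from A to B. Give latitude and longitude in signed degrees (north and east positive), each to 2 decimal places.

42.66°, -109.18°

The central angle between A and B is δ = 0.5985 rad.
With f = 0.5, the slerp weights are sin((1−f)δ)/sin δ = 0.5233 and sin(fδ)/sin δ = 0.5233.
Weighted sum of the unit vectors: (0.5233)·(-0.2841,-0.8565,0.4310) + (0.5233)·(-0.1775,-0.4710,0.8641) = (-0.2415, -0.6946, 0.6777).
Converting back: φ = atan2(z, √(x²+y²)) = 42.66°, λ = atan2(y, x) = -109.18°.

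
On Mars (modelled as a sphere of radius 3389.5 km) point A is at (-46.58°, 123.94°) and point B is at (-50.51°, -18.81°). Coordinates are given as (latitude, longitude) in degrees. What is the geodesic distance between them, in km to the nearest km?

4598 km

With latitudes φ₁ = -46.580°, φ₂ = -50.510° and longitude difference Δλ = -142.750°:
cos c = sin φ₁ sin φ₂ + cos φ₁ cos φ₂ cos Δλ = (-0.7263)(-0.7717) + (0.6873)(0.6359)(-0.7960) = 0.21260,
so c = arccos(0.21260) = 1.35656 rad.
Distance = R·c = 3389.5 × 1.3566 ≈ 4598 km.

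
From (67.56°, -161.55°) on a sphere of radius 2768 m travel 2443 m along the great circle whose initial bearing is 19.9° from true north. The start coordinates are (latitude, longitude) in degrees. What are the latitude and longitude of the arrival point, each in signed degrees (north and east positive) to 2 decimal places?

59.80°, -13.06°

Angular distance δ = d/R = 2443/2768 = 0.88259 rad; initial bearing θ = 0.3473 rad.
sin φ₂ = sin φ₁ cos δ + cos φ₁ sin δ cos θ = (0.9243)(0.6352) + (0.3817)(0.7724)(0.9403) = 0.8643, so φ₂ = 59.80°.
Δλ = atan2(sin θ sin δ cos φ₁, cos δ − sin φ₁ sin φ₂) = atan2(0.1004, -0.1637) = 148.488°.
λ₂ = -161.550° + 148.488° = -13.06°.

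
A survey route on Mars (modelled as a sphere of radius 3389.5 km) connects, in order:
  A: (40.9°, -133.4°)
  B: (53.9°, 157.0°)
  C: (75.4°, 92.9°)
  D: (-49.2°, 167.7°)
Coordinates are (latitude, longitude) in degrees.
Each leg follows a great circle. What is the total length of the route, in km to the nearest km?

12573 km

Leg A→B: central angle 0.8172 rad, distance 2769.9 km.
Leg B→C: central angle 0.5609 rad, distance 1901.2 km.
Leg C→D: central angle 2.3314 rad, distance 7902.3 km.
Total: 2769.9 + 1901.2 + 7902.3 ≈ 12573 km.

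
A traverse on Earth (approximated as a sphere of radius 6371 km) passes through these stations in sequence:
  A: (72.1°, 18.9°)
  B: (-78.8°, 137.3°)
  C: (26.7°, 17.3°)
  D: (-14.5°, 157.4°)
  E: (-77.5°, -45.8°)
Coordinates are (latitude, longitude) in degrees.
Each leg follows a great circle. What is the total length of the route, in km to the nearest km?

Leg A→B: central angle 2.8645 rad, distance 18250.0 km.
Leg B→C: central angle 2.1265 rad, distance 13547.8 km.
Leg C→D: central angle 2.4591 rad, distance 15667.2 km.
Leg D→E: central angle 1.5189 rad, distance 9677.1 km.
Total: 18250.0 + 13547.8 + 15667.2 + 9677.1 ≈ 57142 km.

57142 km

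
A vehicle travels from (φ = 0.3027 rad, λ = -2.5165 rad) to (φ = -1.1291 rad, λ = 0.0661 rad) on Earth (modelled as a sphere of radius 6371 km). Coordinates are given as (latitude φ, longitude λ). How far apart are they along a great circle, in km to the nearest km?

14231 km

In radians: φ₁ = 0.3027, φ₂ = -1.1291, Δλ = 147.972° = 2.5826 rad.
cos c = sin φ₁ sin φ₂ + cos φ₁ cos φ₂ cos Δλ = (0.2981)(-0.9040) + (0.9545)(0.4275)(-0.8478) = -0.61542,
so c = arccos(-0.61542) = 2.23372 rad.
Distance = R·c = 6371 × 2.2337 ≈ 14231 km.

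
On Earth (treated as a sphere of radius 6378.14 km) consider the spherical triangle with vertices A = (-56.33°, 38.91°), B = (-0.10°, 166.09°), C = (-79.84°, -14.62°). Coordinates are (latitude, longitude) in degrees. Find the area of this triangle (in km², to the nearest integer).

Side lengths (central angles): a = 1.7464, b = 0.5005, c = 1.9109 rad; semiperimeter s = 2.0789.
By l'Huilier's theorem, tan(E/4) = √[tan(s/2) tan((s−a)/2) tan((s−b)/2) tan((s−c)/2)], giving spherical excess E = 0.6176 rad.
Area = E·R² = 0.6176 × (6378.14)² ≈ 25124867 km².

25124867 km²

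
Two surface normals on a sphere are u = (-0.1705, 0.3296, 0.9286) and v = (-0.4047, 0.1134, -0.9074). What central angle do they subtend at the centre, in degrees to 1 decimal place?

u·v = -0.7362; |u| = 1.0000, |v| = 1.0000.
cos θ = (u·v)/(|u||v|) = -0.7362, so θ = 137.4°.

137.4°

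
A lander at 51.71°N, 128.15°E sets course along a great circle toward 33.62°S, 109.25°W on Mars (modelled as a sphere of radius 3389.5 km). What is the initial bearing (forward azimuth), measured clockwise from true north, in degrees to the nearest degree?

89°

With φ₁ = 0.9025, φ₂ = -0.5868, Δλ = 2.1398 rad, the forward-azimuth formula gives
θ = atan2( sin Δλ cos φ₂ , cos φ₁ sin φ₂ − sin φ₁ cos φ₂ cos Δλ ) = atan2(0.7015, 0.0091) = 89.26°.
So the initial bearing is 89°.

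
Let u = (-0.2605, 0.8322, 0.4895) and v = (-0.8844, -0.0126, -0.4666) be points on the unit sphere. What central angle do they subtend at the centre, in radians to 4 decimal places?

1.5793 rad

u·v = -0.0085; |u| = 1.0000, |v| = 1.0000.
cos θ = (u·v)/(|u||v|) = -0.0085, so θ = 1.5793 rad.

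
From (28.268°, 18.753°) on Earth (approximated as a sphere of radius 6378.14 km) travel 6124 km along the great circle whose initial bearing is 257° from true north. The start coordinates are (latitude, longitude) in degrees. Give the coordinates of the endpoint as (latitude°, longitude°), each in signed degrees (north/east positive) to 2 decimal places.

Angular distance δ = d/R = 6124/6378.14 = 0.96015 rad; initial bearing θ = 4.4855 rad.
sin φ₂ = sin φ₁ cos δ + cos φ₁ sin δ cos θ = (0.4736)(0.5734) + (0.8807)(0.8193)(-0.2250) = 0.1092, so φ₂ = 6.27°.
Δλ = atan2(sin θ sin δ cos φ₁, cos δ − sin φ₁ sin φ₂) = atan2(-0.7031, 0.5217) = -53.426°.
λ₂ = 18.753° − 53.426° = -34.67°.

6.27°, -34.67°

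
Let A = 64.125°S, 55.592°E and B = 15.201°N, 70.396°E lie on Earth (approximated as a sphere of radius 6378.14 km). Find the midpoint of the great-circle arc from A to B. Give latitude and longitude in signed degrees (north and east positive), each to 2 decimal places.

-24.62°, 65.80°

Central angle δ = 1.3987 rad. Interpolating on the sphere with fraction f = 0.5:
P = [sin((1−f)δ)·A + sin(fδ)·B] / sin δ = 0.6534·A + 0.6534·B in Cartesian coordinates,
giving P = (0.3727, 0.8292, -0.4166), i.e. latitude -24.62°, longitude 65.80°.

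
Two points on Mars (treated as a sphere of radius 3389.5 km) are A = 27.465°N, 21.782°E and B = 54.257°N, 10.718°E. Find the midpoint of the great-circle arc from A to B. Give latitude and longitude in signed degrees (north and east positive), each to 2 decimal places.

Central angle δ = 0.4885 rad. Interpolating on the sphere with fraction f = 0.5:
P = [sin((1−f)δ)·A + sin(fδ)·B] / sin δ = 0.5153·A + 0.5153·B in Cartesian coordinates,
giving P = (0.7203, 0.2256, 0.6559), i.e. latitude 40.99°, longitude 17.39°.

40.99°, 17.39°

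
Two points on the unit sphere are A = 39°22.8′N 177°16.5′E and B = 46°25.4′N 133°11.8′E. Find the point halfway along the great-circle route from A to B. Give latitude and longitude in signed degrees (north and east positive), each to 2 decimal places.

45.07°, 156.56°

The central angle between A and B is δ = 0.5691 rad.
With f = 0.5, the slerp weights are sin((1−f)δ)/sin δ = 0.5209 and sin(fδ)/sin δ = 0.5209.
Weighted sum of the unit vectors: (0.5209)·(-0.7721,0.0367,0.6345) + (0.5209)·(-0.4718,0.5025,0.7245) = (-0.6480, 0.2809, 0.7079).
Converting back: φ = atan2(z, √(x²+y²)) = 45.07°, λ = atan2(y, x) = 156.56°.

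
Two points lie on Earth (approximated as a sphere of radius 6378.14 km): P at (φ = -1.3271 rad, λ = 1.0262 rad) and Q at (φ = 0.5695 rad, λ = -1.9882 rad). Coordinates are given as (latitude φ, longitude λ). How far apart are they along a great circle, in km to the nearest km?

With latitudes φ₁ = -76.037°, φ₂ = 32.630° and longitude difference Δλ = -172.712°:
cos c = sin φ₁ sin φ₂ + cos φ₁ cos φ₂ cos Δλ = (-0.9705)(0.5392) + (0.2413)(0.8422)(-0.9919) = -0.72485,
so c = arccos(-0.72485) = 2.38161 rad.
Distance = R·c = 6378.14 × 2.3816 ≈ 15190 km.

15190 km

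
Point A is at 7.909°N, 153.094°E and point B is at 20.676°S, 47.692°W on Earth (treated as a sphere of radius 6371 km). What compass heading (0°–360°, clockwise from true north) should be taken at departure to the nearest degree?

With φ₁ = 0.1380, φ₂ = -0.3609, Δλ = 2.7788 rad, the forward-azimuth formula gives
θ = atan2( sin Δλ cos φ₂ , cos φ₁ sin φ₂ − sin φ₁ cos φ₂ cos Δλ ) = atan2(0.3320, -0.2294) = 124.64°.
So the initial bearing is 125°.

125°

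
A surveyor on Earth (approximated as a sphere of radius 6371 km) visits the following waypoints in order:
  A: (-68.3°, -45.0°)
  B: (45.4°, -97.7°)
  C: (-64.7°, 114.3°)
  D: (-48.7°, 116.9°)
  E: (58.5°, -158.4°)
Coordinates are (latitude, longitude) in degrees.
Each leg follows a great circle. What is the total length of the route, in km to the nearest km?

Leg A→B: central angle 2.0993 rad, distance 13374.6 km.
Leg B→C: central angle 2.6865 rad, distance 17115.5 km.
Leg C→D: central angle 0.2803 rad, distance 1785.8 km.
Leg D→E: central angle 2.2252 rad, distance 14176.9 km.
Total: 13374.6 + 17115.5 + 1785.8 + 14176.9 ≈ 46453 km.

46453 km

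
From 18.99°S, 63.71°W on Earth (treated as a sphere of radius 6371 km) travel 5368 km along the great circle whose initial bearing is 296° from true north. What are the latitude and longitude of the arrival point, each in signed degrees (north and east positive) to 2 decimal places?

5.32°, -106.07°

Angular distance δ = d/R = 5368/6371 = 0.84257 rad; initial bearing θ = 5.1662 rad.
sin φ₂ = sin φ₁ cos δ + cos φ₁ sin δ cos θ = (-0.3254)(0.6655) + (0.9456)(0.7464)(0.4384) = 0.0928, so φ₂ = 5.32°.
Δλ = atan2(sin θ sin δ cos φ₁, cos δ − sin φ₁ sin φ₂) = atan2(-0.6343, 0.6957) = -42.355°.
λ₂ = -63.710° − 42.355° = -106.07°.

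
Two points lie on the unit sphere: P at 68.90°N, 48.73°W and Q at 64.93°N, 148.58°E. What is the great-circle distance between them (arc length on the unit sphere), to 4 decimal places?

0.7962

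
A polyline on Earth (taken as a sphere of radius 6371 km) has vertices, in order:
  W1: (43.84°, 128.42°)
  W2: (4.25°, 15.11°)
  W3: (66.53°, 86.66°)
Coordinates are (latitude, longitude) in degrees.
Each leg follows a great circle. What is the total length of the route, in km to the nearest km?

Leg W1→W2: central angle 1.8063 rad, distance 11507.7 km.
Leg W2→W3: central angle 1.3759 rad, distance 8765.8 km.
Total: 11507.7 + 8765.8 ≈ 20274 km.

20274 km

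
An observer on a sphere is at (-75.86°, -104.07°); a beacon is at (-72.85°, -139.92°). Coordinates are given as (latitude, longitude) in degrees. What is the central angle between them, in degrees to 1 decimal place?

9.9°

Let φ₁ = -1.3240 rad, φ₂ = -1.2715 rad, and Δλ = -0.6257 rad.
Haversine: a = sin²(Δφ/2) + cos φ₁ cos φ₂ sin²(Δλ/2) = 0.0007 + (0.2443)(0.2949)(0.0947) = 0.00751.
Central angle c = 2·arcsin(√a) = 0.17358 rad.
So the angular separation is 9.9°.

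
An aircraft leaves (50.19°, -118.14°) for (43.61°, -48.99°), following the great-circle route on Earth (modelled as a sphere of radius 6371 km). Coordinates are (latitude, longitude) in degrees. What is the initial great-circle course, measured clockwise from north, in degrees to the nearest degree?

With φ₁ = 0.8760, φ₂ = 0.7611, Δλ = 1.2069 rad, the forward-azimuth formula gives
θ = atan2( sin Δλ cos φ₂ , cos φ₁ sin φ₂ − sin φ₁ cos φ₂ cos Δλ ) = atan2(0.6766, 0.2436) = 70.20°.
So the initial bearing is 70°.

70°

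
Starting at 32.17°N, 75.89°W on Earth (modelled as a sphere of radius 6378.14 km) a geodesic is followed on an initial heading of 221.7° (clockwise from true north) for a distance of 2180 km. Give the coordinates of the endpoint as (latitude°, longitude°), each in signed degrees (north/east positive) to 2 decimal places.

Angular distance δ = d/R = 2180/6378.14 = 0.34179 rad; initial bearing θ = 3.8694 rad.
sin φ₂ = sin φ₁ cos δ + cos φ₁ sin δ cos θ = (0.5324)(0.9422) + (0.8465)(0.3352)(-0.7466) = 0.2898, so φ₂ = 16.85°.
Δλ = atan2(sin θ sin δ cos φ₁, cos δ − sin φ₁ sin φ₂) = atan2(-0.1887, 0.7879) = -13.472°.
λ₂ = -75.890° − 13.472° = -89.36°.

16.85°, -89.36°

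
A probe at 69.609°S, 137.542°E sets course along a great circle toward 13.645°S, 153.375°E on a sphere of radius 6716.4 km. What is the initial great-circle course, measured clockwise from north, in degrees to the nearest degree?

With φ₁ = -1.2149, φ₂ = -0.2382, Δλ = 0.2763 rad, the forward-azimuth formula gives
θ = atan2( sin Δλ cos φ₂ , cos φ₁ sin φ₂ − sin φ₁ cos φ₂ cos Δλ ) = atan2(0.2651, 0.7941) = 18.46°.
So the initial bearing is 18°.

18°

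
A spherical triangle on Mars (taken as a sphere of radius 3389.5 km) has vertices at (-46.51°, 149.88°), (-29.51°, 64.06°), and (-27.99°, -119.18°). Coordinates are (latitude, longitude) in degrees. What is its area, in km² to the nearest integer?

9878421 km²

Side lengths (central angles): a = 2.1366, b = 1.2339, c = 1.1582 rad; semiperimeter s = 2.2643.
By l'Huilier's theorem, tan(E/4) = √[tan(s/2) tan((s−a)/2) tan((s−b)/2) tan((s−c)/2)], giving spherical excess E = 0.8598 rad.
Area = E·R² = 0.8598 × (3389.5)² ≈ 9878421 km².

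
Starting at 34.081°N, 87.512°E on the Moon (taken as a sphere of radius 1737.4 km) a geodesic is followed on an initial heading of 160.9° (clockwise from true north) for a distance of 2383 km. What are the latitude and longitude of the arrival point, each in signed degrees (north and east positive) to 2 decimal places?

-41.02°, 112.67°

Angular distance δ = d/R = 2383/1737.4 = 1.37159 rad; initial bearing θ = 2.8082 rad.
sin φ₂ = sin φ₁ cos δ + cos φ₁ sin δ cos θ = (0.5604)(0.1979) + (0.8282)(0.9802)(-0.9449) = -0.6563, so φ₂ = -41.02°.
Δλ = atan2(sin θ sin δ cos φ₁, cos δ − sin φ₁ sin φ₂) = atan2(0.2657, 0.5656) = 25.157°.
λ₂ = 87.512° + 25.157° = 112.67°.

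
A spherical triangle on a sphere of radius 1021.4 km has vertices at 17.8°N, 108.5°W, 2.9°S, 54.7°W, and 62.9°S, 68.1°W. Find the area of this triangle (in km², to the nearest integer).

674746 km²

Side lengths (central angles): a = 1.0614, b = 1.5126, c = 0.9930 rad; semiperimeter s = 1.7835.
By l'Huilier's theorem, tan(E/4) = √[tan(s/2) tan((s−a)/2) tan((s−b)/2) tan((s−c)/2)], giving spherical excess E = 0.6468 rad.
Area = E·R² = 0.6468 × (1021.4)² ≈ 674746 km².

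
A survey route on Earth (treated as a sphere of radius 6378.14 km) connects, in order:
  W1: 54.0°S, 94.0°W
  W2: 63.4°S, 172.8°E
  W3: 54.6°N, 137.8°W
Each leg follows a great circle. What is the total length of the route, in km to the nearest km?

Leg W1→W2: central angle 0.7832 rad, distance 4995.0 km.
Leg W2→W3: central angle 2.1652 rad, distance 13810.2 km.
Total: 4995.0 + 13810.2 ≈ 18805 km.

18805 km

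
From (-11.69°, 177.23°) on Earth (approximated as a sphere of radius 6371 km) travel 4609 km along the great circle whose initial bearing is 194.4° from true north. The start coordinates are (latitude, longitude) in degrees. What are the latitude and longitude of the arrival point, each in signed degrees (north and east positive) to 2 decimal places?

Angular distance δ = d/R = 4609/6371 = 0.72343 rad; initial bearing θ = 3.3929 rad.
sin φ₂ = sin φ₁ cos δ + cos φ₁ sin δ cos θ = (-0.2026)(0.7495) + (0.9793)(0.6620)(-0.9686) = -0.7797, so φ₂ = -51.24°.
Δλ = atan2(sin θ sin δ cos φ₁, cos δ − sin φ₁ sin φ₂) = atan2(-0.1612, 0.5915) = -15.244°.
λ₂ = 177.230° − 15.244° = 161.99°.

-51.24°, 161.99°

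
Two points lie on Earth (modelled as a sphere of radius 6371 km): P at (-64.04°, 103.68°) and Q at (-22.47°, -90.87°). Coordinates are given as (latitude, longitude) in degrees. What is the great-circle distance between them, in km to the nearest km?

10313 km

In radians: φ₁ = -1.1177, φ₂ = -0.3922, Δλ = 165.450° = 2.8876 rad.
cos c = sin φ₁ sin φ₂ + cos φ₁ cos φ₂ cos Δλ = (-0.8991)(-0.3822) + (0.4377)(0.9241)(-0.9679) = -0.04790,
so c = arccos(-0.04790) = 1.61872 rad.
Distance = R·c = 6371 × 1.6187 ≈ 10313 km.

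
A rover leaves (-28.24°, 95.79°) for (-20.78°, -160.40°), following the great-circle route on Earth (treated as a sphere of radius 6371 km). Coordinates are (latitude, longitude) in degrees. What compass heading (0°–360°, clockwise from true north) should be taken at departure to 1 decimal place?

114.7°

With φ₁ = -0.4929, φ₂ = -0.3627, Δλ = 1.8118 rad, the forward-azimuth formula gives
θ = atan2( sin Δλ cos φ₂ , cos φ₁ sin φ₂ − sin φ₁ cos φ₂ cos Δλ ) = atan2(0.9079, -0.4182) = 114.73°.
So the initial bearing is 114.7°.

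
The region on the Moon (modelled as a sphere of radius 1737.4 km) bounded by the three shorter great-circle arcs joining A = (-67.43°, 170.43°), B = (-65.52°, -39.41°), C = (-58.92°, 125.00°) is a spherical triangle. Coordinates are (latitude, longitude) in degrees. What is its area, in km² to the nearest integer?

468589 km²

Side lengths (central angles): a = 0.9601, b = 0.3767, c = 0.7920 rad; semiperimeter s = 1.0644.
By l'Huilier's theorem, tan(E/4) = √[tan(s/2) tan((s−a)/2) tan((s−b)/2) tan((s−c)/2)], giving spherical excess E = 0.1552 rad.
Area = E·R² = 0.1552 × (1737.4)² ≈ 468589 km².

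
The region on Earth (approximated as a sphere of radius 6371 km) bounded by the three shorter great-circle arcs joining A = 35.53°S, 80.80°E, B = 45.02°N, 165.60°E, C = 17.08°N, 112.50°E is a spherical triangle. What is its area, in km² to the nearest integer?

Side lengths (central angles): a = 0.9104, b = 1.0574, c = 1.9379 rad; semiperimeter s = 1.9528.
By l'Huilier's theorem, tan(E/4) = √[tan(s/2) tan((s−a)/2) tan((s−b)/2) tan((s−c)/2)], giving spherical excess E = 0.2204 rad.
Area = E·R² = 0.2204 × (6371)² ≈ 8943974 km².

8943974 km²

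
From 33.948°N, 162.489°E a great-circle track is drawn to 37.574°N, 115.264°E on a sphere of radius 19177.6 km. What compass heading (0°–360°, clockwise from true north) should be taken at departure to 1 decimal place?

289.4°

With φ₁ = 0.5925, φ₂ = 0.6558, Δλ = -0.8242 rad, the forward-azimuth formula gives
θ = atan2( sin Δλ cos φ₂ , cos φ₁ sin φ₂ − sin φ₁ cos φ₂ cos Δλ ) = atan2(-0.5818, 0.2053) = -70.57°.
Adding 360° brings this into [0°, 360°): 289.4°.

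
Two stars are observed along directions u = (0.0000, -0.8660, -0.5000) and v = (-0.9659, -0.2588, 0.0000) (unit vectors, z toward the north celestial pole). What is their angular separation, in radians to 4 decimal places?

1.3447 rad

u·v = 0.2241; |u| = 1.0000, |v| = 1.0000.
cos θ = (u·v)/(|u||v|) = 0.2241, so θ = 1.3447 rad.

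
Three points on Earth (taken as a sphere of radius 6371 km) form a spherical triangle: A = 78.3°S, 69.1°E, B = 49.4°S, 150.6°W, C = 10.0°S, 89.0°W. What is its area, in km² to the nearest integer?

23812689 km²

Side lengths (central angles): a = 1.1189, b = 1.5861, c = 0.8737 rad; semiperimeter s = 1.7894.
By l'Huilier's theorem, tan(E/4) = √[tan(s/2) tan((s−a)/2) tan((s−b)/2) tan((s−c)/2)], giving spherical excess E = 0.5867 rad.
Area = E·R² = 0.5867 × (6371)² ≈ 23812689 km².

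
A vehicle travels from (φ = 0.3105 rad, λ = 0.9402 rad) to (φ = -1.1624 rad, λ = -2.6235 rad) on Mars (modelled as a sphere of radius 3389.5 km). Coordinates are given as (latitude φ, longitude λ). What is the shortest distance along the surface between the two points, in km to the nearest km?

7614 km

With latitudes φ₁ = 17.790°, φ₂ = -66.601° and longitude difference Δλ = 155.815°:
cos c = sin φ₁ sin φ₂ + cos φ₁ cos φ₂ cos Δλ = (0.3055)(-0.9178) + (0.9522)(0.3971)(-0.9122) = -0.62536,
so c = arccos(-0.62536) = 2.24639 rad.
Distance = R·c = 3389.5 × 2.2464 ≈ 7614 km.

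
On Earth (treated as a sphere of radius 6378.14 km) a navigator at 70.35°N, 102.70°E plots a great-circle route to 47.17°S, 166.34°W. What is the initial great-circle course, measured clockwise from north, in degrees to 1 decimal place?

109.1°

Δλ = 90.960° = 1.5876 rad.
y = sin Δλ · cos φ₂ = (0.9999)(0.6798) = 0.6797
x = cos φ₁ sin φ₂ − sin φ₁ cos φ₂ cos Δλ = (0.3363)(-0.7334) − (0.9418)(0.6798)(-0.0168) = -0.2359
θ = atan2(y, x) = 109.14°, so the bearing is 109.1°.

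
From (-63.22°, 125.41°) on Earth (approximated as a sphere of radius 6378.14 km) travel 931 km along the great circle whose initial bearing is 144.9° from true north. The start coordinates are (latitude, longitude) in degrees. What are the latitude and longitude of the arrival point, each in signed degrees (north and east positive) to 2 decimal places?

-69.53°, 139.25°

Angular distance δ = d/R = 931/6378.14 = 0.14597 rad; initial bearing θ = 2.5290 rad.
sin φ₂ = sin φ₁ cos δ + cos φ₁ sin δ cos θ = (-0.8927)(0.9894) + (0.4506)(0.1454)(-0.8181) = -0.9369, so φ₂ = -69.53°.
Δλ = atan2(sin θ sin δ cos φ₁, cos δ − sin φ₁ sin φ₂) = atan2(0.0377, 0.1530) = 13.837°.
λ₂ = 125.410° + 13.837° = 139.25°.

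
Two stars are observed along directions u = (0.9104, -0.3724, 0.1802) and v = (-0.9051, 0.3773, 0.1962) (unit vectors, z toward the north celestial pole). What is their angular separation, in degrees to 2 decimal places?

158.30°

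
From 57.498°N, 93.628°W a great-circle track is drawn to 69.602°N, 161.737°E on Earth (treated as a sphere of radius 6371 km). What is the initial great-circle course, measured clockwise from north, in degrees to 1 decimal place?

329.7°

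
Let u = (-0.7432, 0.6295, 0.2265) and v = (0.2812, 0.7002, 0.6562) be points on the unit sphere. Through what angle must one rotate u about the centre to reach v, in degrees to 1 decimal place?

u·v = 0.3804; |u| = 1.0000, |v| = 1.0000.
cos θ = (u·v)/(|u||v|) = 0.3804, so θ = 67.6°.

67.6°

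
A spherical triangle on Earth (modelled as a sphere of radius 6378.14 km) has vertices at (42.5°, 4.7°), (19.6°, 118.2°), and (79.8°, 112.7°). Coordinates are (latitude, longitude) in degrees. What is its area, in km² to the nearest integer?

22019235 km²

Side lengths (central angles): a = 1.0516, b = 0.8962, c = 1.6211 rad; semiperimeter s = 1.7845.
By l'Huilier's theorem, tan(E/4) = √[tan(s/2) tan((s−a)/2) tan((s−b)/2) tan((s−c)/2)], giving spherical excess E = 0.5413 rad.
Area = E·R² = 0.5413 × (6378.14)² ≈ 22019235 km².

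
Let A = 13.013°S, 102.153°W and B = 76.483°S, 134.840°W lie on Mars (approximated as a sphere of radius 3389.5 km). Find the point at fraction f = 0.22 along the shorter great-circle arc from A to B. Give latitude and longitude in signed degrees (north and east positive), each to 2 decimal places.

Central angle δ = 1.1477 rad. Interpolating on the sphere with fraction f = 0.22:
P = [sin((1−f)δ)·A + sin(fδ)·B] / sin δ = 0.8558·A + 0.2740·B in Cartesian coordinates,
giving P = (-0.2207, -0.8605, -0.4591), i.e. latitude -27.33°, longitude -104.38°.

-27.33°, -104.38°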